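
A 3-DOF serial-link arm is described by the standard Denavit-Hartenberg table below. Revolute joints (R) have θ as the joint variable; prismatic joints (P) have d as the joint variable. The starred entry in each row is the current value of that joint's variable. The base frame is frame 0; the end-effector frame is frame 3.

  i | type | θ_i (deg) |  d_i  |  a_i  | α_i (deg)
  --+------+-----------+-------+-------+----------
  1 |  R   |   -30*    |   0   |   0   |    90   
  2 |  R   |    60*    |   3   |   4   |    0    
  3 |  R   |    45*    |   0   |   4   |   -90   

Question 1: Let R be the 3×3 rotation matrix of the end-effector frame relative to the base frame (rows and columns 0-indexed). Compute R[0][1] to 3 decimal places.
0.500

End-effector y-axis (col 1 of R) = (0.5000,0.8660,-0.0000)
R[0][1] = 0.5000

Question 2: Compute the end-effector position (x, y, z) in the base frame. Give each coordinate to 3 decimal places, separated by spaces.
-0.665 -3.080 7.328

after link 1: o_1 = (0.0000, 0.0000, 0.0000)
after link 2: o_2 = (0.2321, -3.5981, 3.4641)
after link 3: o_3 = (-0.6645, -3.0804, 7.3278)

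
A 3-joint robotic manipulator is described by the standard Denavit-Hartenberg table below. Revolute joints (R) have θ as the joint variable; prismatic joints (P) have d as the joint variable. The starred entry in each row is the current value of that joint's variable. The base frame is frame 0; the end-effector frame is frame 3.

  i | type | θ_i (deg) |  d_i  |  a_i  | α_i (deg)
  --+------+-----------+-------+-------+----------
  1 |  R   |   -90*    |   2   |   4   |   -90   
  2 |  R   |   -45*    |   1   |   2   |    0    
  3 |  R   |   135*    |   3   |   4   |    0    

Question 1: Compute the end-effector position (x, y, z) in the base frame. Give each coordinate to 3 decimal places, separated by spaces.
after link 1: o_1 = (0.0000, -4.0000, 2.0000)
after link 2: o_2 = (1.0000, -5.4142, 3.4142)
after link 3: o_3 = (4.0000, -5.4142, -0.5858)

4.000 -5.414 -0.586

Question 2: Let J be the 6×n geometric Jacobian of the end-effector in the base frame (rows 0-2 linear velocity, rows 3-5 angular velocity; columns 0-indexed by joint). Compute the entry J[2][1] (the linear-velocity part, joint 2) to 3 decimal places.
-1.414

axis z_1 = (1.0000,0.0000,0.0000); lever o_n−o_1 = (4.0000,-1.4142,-2.5858)
cross product → J_v[:, 1] = (-0.0000,2.5858,-1.4142)
J_ω[:, 1] = z_1
entry J[2][1] = -1.4142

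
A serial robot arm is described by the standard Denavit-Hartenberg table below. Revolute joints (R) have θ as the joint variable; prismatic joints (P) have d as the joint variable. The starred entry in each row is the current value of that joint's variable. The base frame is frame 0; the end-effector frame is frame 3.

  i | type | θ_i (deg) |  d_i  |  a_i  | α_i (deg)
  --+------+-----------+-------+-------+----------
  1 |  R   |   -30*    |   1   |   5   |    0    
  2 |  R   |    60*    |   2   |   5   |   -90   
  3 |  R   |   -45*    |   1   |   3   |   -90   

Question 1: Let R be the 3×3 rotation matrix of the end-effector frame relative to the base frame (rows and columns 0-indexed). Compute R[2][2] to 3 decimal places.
End-effector z-axis (col 2 of R) = (0.6124,0.3536,-0.7071)
R[2][2] = -0.7071

-0.707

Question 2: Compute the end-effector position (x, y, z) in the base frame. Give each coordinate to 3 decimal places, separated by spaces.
after link 1: o_1 = (4.3301, -2.5000, 1.0000)
after link 2: o_2 = (8.6603, 0.0000, 3.0000)
after link 3: o_3 = (9.9974, 1.9267, 5.1213)

9.997 1.927 5.121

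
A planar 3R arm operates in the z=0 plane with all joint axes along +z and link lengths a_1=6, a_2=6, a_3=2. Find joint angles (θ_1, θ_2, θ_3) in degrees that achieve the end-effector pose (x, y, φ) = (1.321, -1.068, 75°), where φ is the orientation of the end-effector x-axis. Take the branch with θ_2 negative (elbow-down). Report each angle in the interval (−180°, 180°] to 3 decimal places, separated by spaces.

-0.007 -150.003 -134.991

wrist centre = target − a_3·(cos φ, sin φ) = (0.8034, -2.9999)
cos θ_2 = (9.6445−6²−6²)/(2·6·6) = -0.8660; θ_2 = -150.0027° (elbow-down)
β = atan2(-2.9999,0.8034) = -75.0079°; ψ = atan2(-2.9998,0.8037) = -75.0013°
θ_1 = β − ψ = -0.0066°
θ_3 = φ − θ_1 − θ_2 = -134.9907° (wrapped to (-180°,180°])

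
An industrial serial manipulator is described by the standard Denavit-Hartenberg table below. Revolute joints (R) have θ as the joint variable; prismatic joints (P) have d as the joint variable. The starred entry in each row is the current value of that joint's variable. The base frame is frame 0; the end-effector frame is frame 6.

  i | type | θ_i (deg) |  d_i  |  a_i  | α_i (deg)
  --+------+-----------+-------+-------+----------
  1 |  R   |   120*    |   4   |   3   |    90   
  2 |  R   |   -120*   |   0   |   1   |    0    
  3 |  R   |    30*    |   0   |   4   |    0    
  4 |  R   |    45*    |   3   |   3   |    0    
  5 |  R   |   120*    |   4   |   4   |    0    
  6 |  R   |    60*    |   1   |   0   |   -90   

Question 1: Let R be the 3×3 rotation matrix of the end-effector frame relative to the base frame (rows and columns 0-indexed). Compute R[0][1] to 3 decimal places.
-0.866

End-effector y-axis (col 1 of R) = (-0.8660,-0.5000,-0.0000)
R[0][1] = -0.8660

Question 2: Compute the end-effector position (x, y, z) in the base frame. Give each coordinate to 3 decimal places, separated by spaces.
4.100 8.899 0.876

after link 1: o_1 = (-1.5000, 2.5981, 4.0000)
after link 2: o_2 = (-1.2500, 2.1651, 3.1340)
after link 3: o_3 = (-1.2500, 2.1651, -0.8660)
after link 4: o_4 = (0.2874, 5.5022, -2.9873)
after link 5: o_5 = (3.2339, 8.3988, 0.8764)
after link 6: o_6 = (4.0999, 8.8988, 0.8764)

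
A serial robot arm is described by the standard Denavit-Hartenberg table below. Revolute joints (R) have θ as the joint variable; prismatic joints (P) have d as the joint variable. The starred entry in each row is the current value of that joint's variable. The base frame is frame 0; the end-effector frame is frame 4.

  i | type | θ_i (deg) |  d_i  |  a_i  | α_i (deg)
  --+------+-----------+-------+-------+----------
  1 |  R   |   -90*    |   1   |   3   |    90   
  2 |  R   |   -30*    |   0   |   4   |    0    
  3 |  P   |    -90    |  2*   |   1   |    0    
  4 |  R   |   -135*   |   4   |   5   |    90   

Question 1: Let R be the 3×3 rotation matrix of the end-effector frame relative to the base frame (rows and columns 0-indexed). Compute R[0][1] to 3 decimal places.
End-effector y-axis (col 1 of R) = (-1.0000,-0.0000,0.0000)
R[0][1] = -1.0000

-1.000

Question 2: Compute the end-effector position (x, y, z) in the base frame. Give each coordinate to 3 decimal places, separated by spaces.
after link 1: o_1 = (0.0000, -3.0000, 1.0000)
after link 2: o_2 = (0.0000, -6.4641, -1.0000)
after link 3: o_3 = (-2.0000, -5.9641, -1.8660)
after link 4: o_4 = (-6.0000, -4.6700, 2.9636)

-6.000 -4.670 2.964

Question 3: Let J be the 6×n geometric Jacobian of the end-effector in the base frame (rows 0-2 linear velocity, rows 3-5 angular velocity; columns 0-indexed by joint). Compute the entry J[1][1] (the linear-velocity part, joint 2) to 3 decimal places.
axis z_1 = (-1.0000,-0.0000,0.0000); lever o_n−o_1 = (-6.0000,-1.6700,1.9636)
cross product → J_v[:, 1] = (-0.0000,1.9636,1.6700)
J_ω[:, 1] = z_1
entry J[1][1] = 1.9636

1.964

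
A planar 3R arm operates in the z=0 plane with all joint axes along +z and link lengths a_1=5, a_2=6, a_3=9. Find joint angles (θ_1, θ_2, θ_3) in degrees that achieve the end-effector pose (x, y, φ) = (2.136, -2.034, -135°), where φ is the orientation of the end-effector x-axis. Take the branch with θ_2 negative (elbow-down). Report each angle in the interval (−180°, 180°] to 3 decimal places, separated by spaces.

60.001 -60.002 -134.998

wrist centre = target − a_3·(cos φ, sin φ) = (8.5000, 4.3300)
cos θ_2 = (90.9979−5²−6²)/(2·5·6) = 0.5000; θ_2 = -60.0023° (elbow-down)
β = atan2(4.3300,8.5000) = 26.9947°; ψ = atan2(-5.1963,7.9998) = -33.0058°
θ_1 = β − ψ = 60.0005°
θ_3 = φ − θ_1 − θ_2 = -134.9982° (wrapped to (-180°,180°])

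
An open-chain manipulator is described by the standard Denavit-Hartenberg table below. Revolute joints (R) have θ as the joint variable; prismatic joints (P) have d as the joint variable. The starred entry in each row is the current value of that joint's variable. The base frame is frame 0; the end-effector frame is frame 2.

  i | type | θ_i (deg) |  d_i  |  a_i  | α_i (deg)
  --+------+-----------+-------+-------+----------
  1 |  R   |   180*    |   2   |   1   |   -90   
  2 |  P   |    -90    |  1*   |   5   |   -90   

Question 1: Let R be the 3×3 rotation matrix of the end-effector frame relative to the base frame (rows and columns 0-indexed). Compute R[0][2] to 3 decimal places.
-1.000

End-effector z-axis (col 2 of R) = (-1.0000,0.0000,-0.0000)
R[0][2] = -1.0000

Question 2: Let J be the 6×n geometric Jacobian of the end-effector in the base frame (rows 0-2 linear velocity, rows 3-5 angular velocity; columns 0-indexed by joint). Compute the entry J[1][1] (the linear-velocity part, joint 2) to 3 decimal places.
prismatic axis z_1 = (-0.0000,-1.0000,0.0000)
J_v[:, 1] = z_1; J_ω[:, 1] = (0,0,0)
entry J[1][1] = -1.0000

-1.000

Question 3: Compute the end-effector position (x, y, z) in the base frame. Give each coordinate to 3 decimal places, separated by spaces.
after link 1: o_1 = (-1.0000, 0.0000, 2.0000)
after link 2: o_2 = (-1.0000, -1.0000, 7.0000)

-1.000 -1.000 7.000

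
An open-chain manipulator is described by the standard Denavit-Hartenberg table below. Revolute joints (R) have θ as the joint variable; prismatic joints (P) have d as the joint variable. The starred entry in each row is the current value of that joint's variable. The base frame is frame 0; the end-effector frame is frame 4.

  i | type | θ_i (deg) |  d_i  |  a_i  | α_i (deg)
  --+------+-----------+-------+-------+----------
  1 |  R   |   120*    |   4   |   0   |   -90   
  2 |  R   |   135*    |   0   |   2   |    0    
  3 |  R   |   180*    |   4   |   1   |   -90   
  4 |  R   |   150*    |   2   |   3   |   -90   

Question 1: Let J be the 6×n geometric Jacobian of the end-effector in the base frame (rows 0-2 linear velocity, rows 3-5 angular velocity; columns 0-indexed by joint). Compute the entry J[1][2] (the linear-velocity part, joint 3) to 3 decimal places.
-2.203

axis z_2 = (-0.8660,-0.5000,0.0000); lever o_n−o_2 = (-2.3072,-1.0039,-2.5442)
cross product → J_v[:, 2] = (1.2721,-2.2034,-0.2842)
J_ω[:, 2] = z_2
entry J[1][2] = -2.2034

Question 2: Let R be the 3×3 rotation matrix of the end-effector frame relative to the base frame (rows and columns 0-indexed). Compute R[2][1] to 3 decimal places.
End-effector y-axis (col 1 of R) = (0.3536,-0.6124,0.7071)
R[2][1] = 0.7071

0.707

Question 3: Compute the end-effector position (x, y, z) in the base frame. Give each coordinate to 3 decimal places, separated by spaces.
-1.600 -2.229 0.042

after link 1: o_1 = (0.0000, 0.0000, 4.0000)
after link 2: o_2 = (0.7071, -1.2247, 2.5858)
after link 3: o_3 = (-3.1105, -2.6124, 3.2929)
after link 4: o_4 = (-1.6001, -2.2286, 0.0416)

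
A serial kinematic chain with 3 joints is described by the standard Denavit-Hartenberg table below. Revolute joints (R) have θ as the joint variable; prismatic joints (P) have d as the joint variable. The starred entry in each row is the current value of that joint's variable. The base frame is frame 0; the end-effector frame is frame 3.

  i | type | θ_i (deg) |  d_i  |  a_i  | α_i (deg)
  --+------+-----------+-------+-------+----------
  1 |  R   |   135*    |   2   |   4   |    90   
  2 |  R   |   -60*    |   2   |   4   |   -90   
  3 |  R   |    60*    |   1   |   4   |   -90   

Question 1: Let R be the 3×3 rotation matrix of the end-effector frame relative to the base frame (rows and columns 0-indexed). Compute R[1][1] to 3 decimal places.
End-effector y-axis (col 1 of R) = (0.6124,-0.6124,-0.5000)
R[1][1] = -0.6124

-0.612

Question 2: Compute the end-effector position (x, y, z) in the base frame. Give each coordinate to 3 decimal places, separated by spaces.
after link 1: o_1 = (-2.8284, 2.8284, 2.0000)
after link 2: o_2 = (-2.8284, 5.6569, -1.4641)
after link 3: o_3 = (-6.5974, 4.5268, -2.6962)

-6.597 4.527 -2.696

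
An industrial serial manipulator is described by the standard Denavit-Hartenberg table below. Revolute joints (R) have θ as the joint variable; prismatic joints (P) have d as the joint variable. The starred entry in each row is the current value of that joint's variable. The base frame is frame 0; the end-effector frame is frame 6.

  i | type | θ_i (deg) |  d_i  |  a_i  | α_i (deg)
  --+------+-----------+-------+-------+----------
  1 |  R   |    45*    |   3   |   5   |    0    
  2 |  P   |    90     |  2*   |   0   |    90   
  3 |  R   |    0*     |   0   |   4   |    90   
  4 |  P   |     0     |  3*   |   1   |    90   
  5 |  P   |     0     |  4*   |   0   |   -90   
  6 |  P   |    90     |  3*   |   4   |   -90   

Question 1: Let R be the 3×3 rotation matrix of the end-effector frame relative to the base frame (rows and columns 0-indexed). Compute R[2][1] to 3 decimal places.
End-effector y-axis (col 1 of R) = (-0.0000,-0.0000,1.0000)
R[2][1] = 1.0000

1.000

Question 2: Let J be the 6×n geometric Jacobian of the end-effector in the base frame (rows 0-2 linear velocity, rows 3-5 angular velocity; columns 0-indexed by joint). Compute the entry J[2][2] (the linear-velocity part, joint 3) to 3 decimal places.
axis z_2 = (0.7071,0.7071,0.0000); lever o_n−o_2 = (-3.5355,3.5355,-6.0000)
cross product → J_v[:, 2] = (-4.2426,4.2426,5.0000)
J_ω[:, 2] = z_2
entry J[2][2] = 5.0000

5.000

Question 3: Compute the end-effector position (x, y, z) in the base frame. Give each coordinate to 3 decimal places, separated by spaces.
after link 1: o_1 = (3.5355, 3.5355, 3.0000)
after link 2: o_2 = (3.5355, 3.5355, 5.0000)
after link 3: o_3 = (0.7071, 6.3640, 5.0000)
after link 4: o_4 = (0.0000, 7.0711, 2.0000)
after link 5: o_5 = (-2.8284, 4.2426, 2.0000)
after link 6: o_6 = (0.0000, 7.0711, -1.0000)

0.000 7.071 -1.000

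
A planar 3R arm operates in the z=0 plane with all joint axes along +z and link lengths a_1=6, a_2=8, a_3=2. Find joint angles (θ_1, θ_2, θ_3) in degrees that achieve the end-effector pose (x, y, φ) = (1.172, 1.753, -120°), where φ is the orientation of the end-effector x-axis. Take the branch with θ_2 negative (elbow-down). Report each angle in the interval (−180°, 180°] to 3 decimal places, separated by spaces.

161.129 -149.998 -131.131

wrist centre = target − a_3·(cos φ, sin φ) = (2.1720, 3.4851)
cos θ_2 = (16.8632−6²−8²)/(2·6·8) = -0.8660; θ_2 = -149.9981° (elbow-down)
β = atan2(3.4851,2.1720) = 58.0675°; ψ = atan2(-4.0002,-0.9281) = -103.0618°
θ_1 = β − ψ = 161.1292°
θ_3 = φ − θ_1 − θ_2 = -131.1311° (wrapped to (-180°,180°])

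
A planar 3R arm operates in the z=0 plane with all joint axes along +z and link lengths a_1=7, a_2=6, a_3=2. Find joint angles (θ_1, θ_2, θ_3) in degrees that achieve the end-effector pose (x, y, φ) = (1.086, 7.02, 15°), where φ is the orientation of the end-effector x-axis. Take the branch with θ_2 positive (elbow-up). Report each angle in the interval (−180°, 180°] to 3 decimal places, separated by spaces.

wrist centre = target − a_3·(cos φ, sin φ) = (-0.8459, 6.5024)
cos θ_2 = (42.9962−7²−6²)/(2·7·6) = -0.5000; θ_2 = 120.0030° (elbow-up)
β = atan2(6.5024,-0.8459) = 97.4116°; ψ = atan2(5.1960,3.9997) = 52.4120°
θ_1 = β − ψ = 44.9997°
θ_3 = φ − θ_1 − θ_2 = -150.0027° (wrapped to (-180°,180°])

45.000 120.003 -150.003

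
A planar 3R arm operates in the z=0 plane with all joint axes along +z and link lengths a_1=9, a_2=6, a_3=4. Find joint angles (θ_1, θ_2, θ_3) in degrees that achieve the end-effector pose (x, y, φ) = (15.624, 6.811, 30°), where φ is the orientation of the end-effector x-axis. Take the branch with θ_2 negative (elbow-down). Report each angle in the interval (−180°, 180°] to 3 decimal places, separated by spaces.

wrist centre = target − a_3·(cos φ, sin φ) = (12.1599, 4.8110)
cos θ_2 = (171.0088−9²−6²)/(2·9·6) = 0.5001; θ_2 = -59.9946° (elbow-down)
β = atan2(4.8110,12.1599) = 21.5860°; ψ = atan2(-5.1959,12.0005) = -23.4112°
θ_1 = β − ψ = 44.9972°
θ_3 = φ − θ_1 − θ_2 = 44.9974° (wrapped to (-180°,180°])

44.997 -59.995 44.997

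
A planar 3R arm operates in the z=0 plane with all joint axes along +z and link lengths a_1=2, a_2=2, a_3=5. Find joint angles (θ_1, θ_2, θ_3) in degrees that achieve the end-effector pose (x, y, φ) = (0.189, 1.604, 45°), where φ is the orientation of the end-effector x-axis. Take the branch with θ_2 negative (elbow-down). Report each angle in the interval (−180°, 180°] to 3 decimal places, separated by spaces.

wrist centre = target − a_3·(cos φ, sin φ) = (-3.3465, -1.9315)
cos θ_2 = (14.9301−2²−2²)/(2·2·2) = 0.8663; θ_2 = -29.9726° (elbow-down)
β = atan2(-1.9315,-3.3465) = -150.0076°; ψ = atan2(-0.9992,3.7325) = -14.9863°
θ_1 = β − ψ = -135.0212°
θ_3 = φ − θ_1 − θ_2 = -150.0061° (wrapped to (-180°,180°])

-135.021 -29.973 -150.006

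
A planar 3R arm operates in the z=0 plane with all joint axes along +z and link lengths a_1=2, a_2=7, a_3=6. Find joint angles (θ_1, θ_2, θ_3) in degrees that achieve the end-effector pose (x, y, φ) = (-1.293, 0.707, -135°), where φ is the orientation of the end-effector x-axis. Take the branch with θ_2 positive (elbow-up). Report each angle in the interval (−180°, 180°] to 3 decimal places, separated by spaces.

wrist centre = target − a_3·(cos φ, sin φ) = (2.9496, 4.9496)
cos θ_2 = (33.1993−2²−7²)/(2·2·7) = -0.7072; θ_2 = 135.0049° (elbow-up)
β = atan2(4.9496,2.9496) = 59.2080°; ψ = atan2(4.9493,-2.9502) = 120.7981°
θ_1 = β − ψ = -61.5901°
θ_3 = φ − θ_1 − θ_2 = 151.5852° (wrapped to (-180°,180°])

-61.590 135.005 151.585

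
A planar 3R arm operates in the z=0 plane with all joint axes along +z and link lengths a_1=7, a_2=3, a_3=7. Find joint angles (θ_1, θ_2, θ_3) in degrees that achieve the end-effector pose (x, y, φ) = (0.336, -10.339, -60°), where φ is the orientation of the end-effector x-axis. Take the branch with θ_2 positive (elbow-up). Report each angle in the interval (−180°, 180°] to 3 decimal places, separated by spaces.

-149.994 134.999 -45.004

wrist centre = target − a_3·(cos φ, sin φ) = (-3.1640, -4.2768)
cos θ_2 = (28.3021−7²−3²)/(2·7·3) = -0.7071; θ_2 = 134.9989° (elbow-up)
β = atan2(-4.2768,-3.1640) = -126.4941°; ψ = atan2(2.1214,4.8787) = 23.5003°
θ_1 = β − ψ = -149.9944°
θ_3 = φ − θ_1 − θ_2 = -45.0044° (wrapped to (-180°,180°])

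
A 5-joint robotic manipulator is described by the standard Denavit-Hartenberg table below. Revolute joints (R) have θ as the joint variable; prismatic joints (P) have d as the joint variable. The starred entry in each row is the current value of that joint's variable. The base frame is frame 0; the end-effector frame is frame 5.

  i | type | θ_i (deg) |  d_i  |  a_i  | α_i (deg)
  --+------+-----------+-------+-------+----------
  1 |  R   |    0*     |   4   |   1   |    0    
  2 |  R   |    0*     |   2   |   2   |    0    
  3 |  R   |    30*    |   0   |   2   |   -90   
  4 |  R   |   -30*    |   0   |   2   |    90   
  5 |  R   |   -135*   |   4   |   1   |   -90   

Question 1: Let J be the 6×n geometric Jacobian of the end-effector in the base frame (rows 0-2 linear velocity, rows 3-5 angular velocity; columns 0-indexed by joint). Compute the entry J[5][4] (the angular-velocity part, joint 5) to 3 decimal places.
axis z_4 = (-0.4330,-0.2500,0.8660); lever o_n−o_4 = (-1.9088,-1.9186,3.1105)
cross product → J_v[:, 4] = (0.8839,-0.3062,0.3536)
J_ω[:, 4] = z_4
entry J[5][4] = 0.8660

0.866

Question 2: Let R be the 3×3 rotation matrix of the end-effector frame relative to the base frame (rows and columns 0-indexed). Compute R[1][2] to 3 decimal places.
End-effector z-axis (col 2 of R) = (0.8839,-0.3062,0.3536)
R[1][2] = -0.3062

-0.306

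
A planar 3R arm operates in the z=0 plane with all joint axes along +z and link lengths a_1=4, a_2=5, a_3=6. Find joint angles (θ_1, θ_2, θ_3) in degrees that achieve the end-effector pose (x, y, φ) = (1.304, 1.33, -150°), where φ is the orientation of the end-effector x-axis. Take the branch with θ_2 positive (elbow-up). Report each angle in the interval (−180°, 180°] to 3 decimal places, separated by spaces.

-0.001 59.999 150.002

wrist centre = target − a_3·(cos φ, sin φ) = (6.5002, 4.3300)
cos θ_2 = (61.0009−4²−5²)/(2·4·5) = 0.5000; θ_2 = 59.9985° (elbow-up)
β = atan2(4.3300,6.5002) = 33.6691°; ψ = atan2(4.3301,6.5001) = 33.6697°
θ_1 = β − ψ = -0.0006°
θ_3 = φ − θ_1 − θ_2 = 150.0020° (wrapped to (-180°,180°])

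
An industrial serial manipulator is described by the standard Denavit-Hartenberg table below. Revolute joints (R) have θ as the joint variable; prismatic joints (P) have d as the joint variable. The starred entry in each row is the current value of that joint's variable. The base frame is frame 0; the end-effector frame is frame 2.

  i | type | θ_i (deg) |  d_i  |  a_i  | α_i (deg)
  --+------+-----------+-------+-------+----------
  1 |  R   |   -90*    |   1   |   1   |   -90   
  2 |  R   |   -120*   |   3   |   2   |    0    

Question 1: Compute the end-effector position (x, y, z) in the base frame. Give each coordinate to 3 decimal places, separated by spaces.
after link 1: o_1 = (0.0000, -1.0000, 1.0000)
after link 2: o_2 = (3.0000, -0.0000, 2.7321)

3.000 -0.000 2.732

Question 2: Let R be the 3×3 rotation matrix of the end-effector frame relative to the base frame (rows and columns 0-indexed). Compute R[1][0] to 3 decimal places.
End-effector x-axis (col 0 of R) = (-0.0000,0.5000,0.8660)
R[1][0] = 0.5000

0.500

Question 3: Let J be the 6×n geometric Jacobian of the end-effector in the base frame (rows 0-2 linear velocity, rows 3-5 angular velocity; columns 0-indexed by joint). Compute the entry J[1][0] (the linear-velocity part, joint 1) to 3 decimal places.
3.000

axis z_0 = ẑ; lever o_n−o_0 = (3.0000,-0.0000,2.7321)
cross product → J_v[:, 0] = (0.0000,3.0000,-0.0000)
J_ω[:, 0] = z_0
entry J[1][0] = 3.0000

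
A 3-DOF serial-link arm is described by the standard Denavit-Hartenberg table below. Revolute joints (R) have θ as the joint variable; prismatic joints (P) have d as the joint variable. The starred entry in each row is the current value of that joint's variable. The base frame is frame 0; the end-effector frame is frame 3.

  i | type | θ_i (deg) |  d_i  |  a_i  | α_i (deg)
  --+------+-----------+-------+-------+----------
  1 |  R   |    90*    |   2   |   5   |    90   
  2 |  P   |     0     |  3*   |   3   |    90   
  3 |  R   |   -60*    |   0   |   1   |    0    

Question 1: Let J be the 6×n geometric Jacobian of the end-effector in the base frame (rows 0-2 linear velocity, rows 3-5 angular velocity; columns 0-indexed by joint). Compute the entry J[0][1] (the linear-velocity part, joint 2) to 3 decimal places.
1.000

prismatic axis z_1 = (1.0000,-0.0000,0.0000)
J_v[:, 1] = z_1; J_ω[:, 1] = (0,0,0)
entry J[0][1] = 1.0000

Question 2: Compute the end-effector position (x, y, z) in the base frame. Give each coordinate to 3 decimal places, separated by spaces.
2.134 8.500 2.000

after link 1: o_1 = (0.0000, 5.0000, 2.0000)
after link 2: o_2 = (3.0000, 8.0000, 2.0000)
after link 3: o_3 = (2.1340, 8.5000, 2.0000)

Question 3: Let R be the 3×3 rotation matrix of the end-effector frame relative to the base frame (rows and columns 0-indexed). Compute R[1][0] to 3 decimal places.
0.500

End-effector x-axis (col 0 of R) = (-0.8660,0.5000,-0.0000)
R[1][0] = 0.5000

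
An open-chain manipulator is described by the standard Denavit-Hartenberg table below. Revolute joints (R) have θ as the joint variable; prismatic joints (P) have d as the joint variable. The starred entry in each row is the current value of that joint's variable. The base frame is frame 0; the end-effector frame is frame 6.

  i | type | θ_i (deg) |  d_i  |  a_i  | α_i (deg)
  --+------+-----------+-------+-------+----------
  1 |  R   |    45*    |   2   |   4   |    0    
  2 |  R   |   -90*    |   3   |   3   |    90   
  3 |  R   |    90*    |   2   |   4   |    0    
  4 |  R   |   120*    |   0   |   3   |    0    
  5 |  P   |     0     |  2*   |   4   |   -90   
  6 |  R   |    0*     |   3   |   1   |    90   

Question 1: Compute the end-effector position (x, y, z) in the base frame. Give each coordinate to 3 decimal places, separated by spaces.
-1.717 1.717 2.402

after link 1: o_1 = (2.8284, 2.8284, 2.0000)
after link 2: o_2 = (4.9497, 0.7071, 5.0000)
after link 3: o_3 = (3.5355, -0.7071, 9.0000)
after link 4: o_4 = (1.6984, 1.1300, 7.5000)
after link 5: o_5 = (-2.1653, 2.1653, 5.5000)
after link 6: o_6 = (-1.7170, 1.7170, 2.4019)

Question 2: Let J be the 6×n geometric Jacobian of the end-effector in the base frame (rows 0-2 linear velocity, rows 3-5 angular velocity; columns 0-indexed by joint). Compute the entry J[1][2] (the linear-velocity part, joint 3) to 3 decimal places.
axis z_2 = (-0.7071,-0.7071,0.0000); lever o_n−o_2 = (-6.6667,1.0099,-2.5981)
cross product → J_v[:, 2] = (1.8371,-1.8371,-5.4282)
J_ω[:, 2] = z_2
entry J[1][2] = -1.8371

-1.837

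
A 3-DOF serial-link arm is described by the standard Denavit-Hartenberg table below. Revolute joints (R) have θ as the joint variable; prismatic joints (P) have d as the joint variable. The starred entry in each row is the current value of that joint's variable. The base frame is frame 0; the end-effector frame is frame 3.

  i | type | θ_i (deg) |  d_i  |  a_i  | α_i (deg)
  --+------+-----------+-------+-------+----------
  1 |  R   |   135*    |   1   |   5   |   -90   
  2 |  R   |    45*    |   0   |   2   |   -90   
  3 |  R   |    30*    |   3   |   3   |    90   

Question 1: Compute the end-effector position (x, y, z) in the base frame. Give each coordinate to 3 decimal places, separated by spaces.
after link 1: o_1 = (-3.5355, 3.5355, 1.0000)
after link 2: o_2 = (-4.5355, 4.5355, -0.4142)
after link 3: o_3 = (-3.2739, 5.3952, -4.3727)

-3.274 5.395 -4.373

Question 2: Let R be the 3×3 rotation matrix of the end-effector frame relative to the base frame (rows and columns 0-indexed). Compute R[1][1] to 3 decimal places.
-0.500

End-effector y-axis (col 1 of R) = (0.5000,-0.5000,-0.7071)
R[1][1] = -0.5000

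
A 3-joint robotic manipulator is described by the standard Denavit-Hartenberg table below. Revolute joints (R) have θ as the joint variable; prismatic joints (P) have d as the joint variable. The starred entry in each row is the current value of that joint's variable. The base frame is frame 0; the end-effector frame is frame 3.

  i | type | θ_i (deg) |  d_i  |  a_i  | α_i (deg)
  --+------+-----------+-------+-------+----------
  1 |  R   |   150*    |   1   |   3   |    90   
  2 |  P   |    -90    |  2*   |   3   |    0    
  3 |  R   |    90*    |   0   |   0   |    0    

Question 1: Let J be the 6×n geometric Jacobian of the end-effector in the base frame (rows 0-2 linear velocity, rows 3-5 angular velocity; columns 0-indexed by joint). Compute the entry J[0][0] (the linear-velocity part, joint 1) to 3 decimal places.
axis z_0 = ẑ; lever o_n−o_0 = (-1.5981,3.2321,-2.0000)
cross product → J_v[:, 0] = (-3.2321,-1.5981,0.0000)
J_ω[:, 0] = z_0
entry J[0][0] = -3.2321

-3.232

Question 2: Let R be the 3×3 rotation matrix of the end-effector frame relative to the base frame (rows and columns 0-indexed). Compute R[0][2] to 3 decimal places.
End-effector z-axis (col 2 of R) = (0.5000,0.8660,0.0000)
R[0][2] = 0.5000

0.500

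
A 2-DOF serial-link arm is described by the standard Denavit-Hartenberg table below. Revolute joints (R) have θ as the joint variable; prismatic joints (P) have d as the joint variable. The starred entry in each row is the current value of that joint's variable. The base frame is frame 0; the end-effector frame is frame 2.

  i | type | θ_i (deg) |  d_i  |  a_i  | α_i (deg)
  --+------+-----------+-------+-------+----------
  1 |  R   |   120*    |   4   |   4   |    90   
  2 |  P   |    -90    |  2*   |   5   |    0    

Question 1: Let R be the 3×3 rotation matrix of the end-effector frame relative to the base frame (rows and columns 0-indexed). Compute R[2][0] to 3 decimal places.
End-effector x-axis (col 0 of R) = (0.0000,0.0000,-1.0000)
R[2][0] = -1.0000

-1.000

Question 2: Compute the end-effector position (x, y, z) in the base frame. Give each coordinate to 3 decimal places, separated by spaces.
after link 1: o_1 = (-2.0000, 3.4641, 4.0000)
after link 2: o_2 = (-0.2679, 4.4641, -1.0000)

-0.268 4.464 -1.000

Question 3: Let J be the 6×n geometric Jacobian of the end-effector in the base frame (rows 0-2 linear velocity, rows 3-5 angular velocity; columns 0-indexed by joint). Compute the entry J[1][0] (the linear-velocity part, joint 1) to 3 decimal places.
-0.268

axis z_0 = ẑ; lever o_n−o_0 = (-0.2679,4.4641,-1.0000)
cross product → J_v[:, 0] = (-4.4641,-0.2679,0.0000)
J_ω[:, 0] = z_0
entry J[1][0] = -0.2679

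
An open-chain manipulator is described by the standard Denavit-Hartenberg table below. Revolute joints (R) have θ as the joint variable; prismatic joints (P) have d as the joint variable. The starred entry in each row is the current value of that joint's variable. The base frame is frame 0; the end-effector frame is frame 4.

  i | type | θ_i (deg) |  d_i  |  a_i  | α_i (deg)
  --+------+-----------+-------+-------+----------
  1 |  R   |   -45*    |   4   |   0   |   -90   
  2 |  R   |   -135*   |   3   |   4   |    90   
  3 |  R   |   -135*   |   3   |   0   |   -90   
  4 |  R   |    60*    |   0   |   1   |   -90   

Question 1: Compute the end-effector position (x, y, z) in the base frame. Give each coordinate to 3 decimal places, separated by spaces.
-1.019 4.762 5.069

after link 1: o_1 = (0.0000, 0.0000, 4.0000)
after link 2: o_2 = (0.1213, 4.1213, 6.8284)
after link 3: o_3 = (-1.3787, 5.6213, 4.7071)
after link 4: o_4 = (-1.0189, 4.7615, 5.0695)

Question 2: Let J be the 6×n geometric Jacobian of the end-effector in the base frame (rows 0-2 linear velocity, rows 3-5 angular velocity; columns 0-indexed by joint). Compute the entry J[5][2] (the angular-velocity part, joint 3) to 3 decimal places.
-0.707

axis z_2 = (-0.5000,0.5000,-0.7071); lever o_n−o_2 = (-1.1402,0.6402,-1.7589)
cross product → J_v[:, 2] = (-0.4268,-0.0732,0.2500)
J_ω[:, 2] = z_2
entry J[5][2] = -0.7071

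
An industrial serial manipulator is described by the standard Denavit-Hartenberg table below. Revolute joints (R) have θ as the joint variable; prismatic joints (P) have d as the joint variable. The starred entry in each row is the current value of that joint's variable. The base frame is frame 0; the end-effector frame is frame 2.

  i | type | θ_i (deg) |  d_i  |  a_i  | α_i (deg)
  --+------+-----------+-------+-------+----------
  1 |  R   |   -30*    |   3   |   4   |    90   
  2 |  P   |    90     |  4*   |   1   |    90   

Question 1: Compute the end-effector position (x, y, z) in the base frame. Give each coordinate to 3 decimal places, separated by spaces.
after link 1: o_1 = (3.4641, -2.0000, 3.0000)
after link 2: o_2 = (1.4641, -5.4641, 4.0000)

1.464 -5.464 4.000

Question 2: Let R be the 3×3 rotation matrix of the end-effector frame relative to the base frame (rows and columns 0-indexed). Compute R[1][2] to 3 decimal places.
End-effector z-axis (col 2 of R) = (0.8660,-0.5000,-0.0000)
R[1][2] = -0.5000

-0.500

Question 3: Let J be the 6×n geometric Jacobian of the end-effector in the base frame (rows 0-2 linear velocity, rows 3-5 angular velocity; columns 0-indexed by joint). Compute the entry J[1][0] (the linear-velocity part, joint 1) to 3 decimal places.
axis z_0 = ẑ; lever o_n−o_0 = (1.4641,-5.4641,4.0000)
cross product → J_v[:, 0] = (5.4641,1.4641,-0.0000)
J_ω[:, 0] = z_0
entry J[1][0] = 1.4641

1.464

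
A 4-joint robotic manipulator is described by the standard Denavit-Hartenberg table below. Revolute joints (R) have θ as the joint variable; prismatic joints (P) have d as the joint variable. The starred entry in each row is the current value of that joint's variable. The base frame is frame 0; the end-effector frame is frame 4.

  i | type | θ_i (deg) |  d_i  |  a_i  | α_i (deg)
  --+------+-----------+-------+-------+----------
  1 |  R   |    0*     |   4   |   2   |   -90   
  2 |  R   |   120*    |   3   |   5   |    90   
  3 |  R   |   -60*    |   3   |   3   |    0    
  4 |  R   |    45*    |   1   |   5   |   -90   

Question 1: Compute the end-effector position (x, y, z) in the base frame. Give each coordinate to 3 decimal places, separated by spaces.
after link 1: o_1 = (2.0000, 0.0000, 4.0000)
after link 2: o_2 = (-0.5000, 3.0000, -0.3301)
after link 3: o_3 = (1.3481, 0.4019, -3.1292)
after link 4: o_4 = (-0.2007, -0.8922, -7.8117)

-0.201 -0.892 -7.812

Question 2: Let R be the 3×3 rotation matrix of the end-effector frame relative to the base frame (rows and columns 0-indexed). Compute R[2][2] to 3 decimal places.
-0.224

End-effector z-axis (col 2 of R) = (-0.1294,0.9659,-0.2241)
R[2][2] = -0.2241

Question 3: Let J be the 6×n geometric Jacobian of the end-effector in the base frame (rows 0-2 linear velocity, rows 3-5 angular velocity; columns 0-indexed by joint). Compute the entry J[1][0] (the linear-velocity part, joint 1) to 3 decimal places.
-0.201

axis z_0 = ẑ; lever o_n−o_0 = (-0.2007,-0.8922,-7.8117)
cross product → J_v[:, 0] = (0.8922,-0.2007,0.0000)
J_ω[:, 0] = z_0
entry J[1][0] = -0.2007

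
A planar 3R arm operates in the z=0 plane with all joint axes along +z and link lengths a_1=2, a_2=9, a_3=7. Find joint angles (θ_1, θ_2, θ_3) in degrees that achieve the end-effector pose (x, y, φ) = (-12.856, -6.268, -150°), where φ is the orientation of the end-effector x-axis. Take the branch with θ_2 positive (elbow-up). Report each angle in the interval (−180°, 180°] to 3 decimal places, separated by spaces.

59.981 150.017 0.002

wrist centre = target − a_3·(cos φ, sin φ) = (-6.7938, -2.7680)
cos θ_2 = (53.8178−2²−9²)/(2·2·9) = -0.8662; θ_2 = 150.0167° (elbow-up)
β = atan2(-2.7680,-6.7938) = -157.8326°; ψ = atan2(4.4977,-5.7955) = 142.1861°
θ_1 = β − ψ = -300.0187°
θ_3 = φ − θ_1 − θ_2 = 0.0020° (wrapped to (-180°,180°])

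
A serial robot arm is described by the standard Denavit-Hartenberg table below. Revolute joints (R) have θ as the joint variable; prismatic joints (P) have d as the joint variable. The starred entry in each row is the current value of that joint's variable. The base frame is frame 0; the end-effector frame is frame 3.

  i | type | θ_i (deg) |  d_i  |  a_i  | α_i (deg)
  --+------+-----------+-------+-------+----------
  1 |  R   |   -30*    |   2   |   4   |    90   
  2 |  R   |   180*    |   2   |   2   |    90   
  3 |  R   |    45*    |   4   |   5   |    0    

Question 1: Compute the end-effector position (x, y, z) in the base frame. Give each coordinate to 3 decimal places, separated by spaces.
after link 1: o_1 = (3.4641, -2.0000, 2.0000)
after link 2: o_2 = (0.7321, -2.7321, 2.0000)
after link 3: o_3 = (-4.0976, -4.0261, 6.0000)

-4.098 -4.026 6.000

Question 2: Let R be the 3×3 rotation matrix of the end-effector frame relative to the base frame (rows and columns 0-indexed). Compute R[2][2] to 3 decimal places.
1.000

End-effector z-axis (col 2 of R) = (0.0000,-0.0000,1.0000)
R[2][2] = 1.0000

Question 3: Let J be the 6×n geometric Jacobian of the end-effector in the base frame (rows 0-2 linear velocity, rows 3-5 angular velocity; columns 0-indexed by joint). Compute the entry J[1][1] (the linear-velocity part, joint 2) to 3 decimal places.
axis z_1 = (-0.5000,-0.8660,0.0000); lever o_n−o_1 = (-7.5617,-2.0261,4.0000)
cross product → J_v[:, 1] = (-3.4641,2.0000,-5.5355)
J_ω[:, 1] = z_1
entry J[1][1] = 2.0000

2.000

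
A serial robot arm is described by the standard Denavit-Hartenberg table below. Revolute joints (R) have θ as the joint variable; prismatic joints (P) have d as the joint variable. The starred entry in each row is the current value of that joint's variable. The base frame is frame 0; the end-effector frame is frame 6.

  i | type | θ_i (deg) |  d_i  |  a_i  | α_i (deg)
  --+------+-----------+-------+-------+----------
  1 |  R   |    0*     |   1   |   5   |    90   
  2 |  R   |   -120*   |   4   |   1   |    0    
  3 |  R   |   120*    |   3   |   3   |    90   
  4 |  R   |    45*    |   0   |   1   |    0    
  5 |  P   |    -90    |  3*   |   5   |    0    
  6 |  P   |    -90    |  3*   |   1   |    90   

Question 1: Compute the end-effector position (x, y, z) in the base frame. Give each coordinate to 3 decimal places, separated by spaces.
after link 1: o_1 = (5.0000, 0.0000, 1.0000)
after link 2: o_2 = (4.5000, -4.0000, 0.1340)
after link 3: o_3 = (7.5000, -7.0000, 0.1340)
after link 4: o_4 = (8.2071, -7.7071, 0.1340)
after link 5: o_5 = (11.7426, -4.1716, -2.8660)
after link 6: o_6 = (11.0355, -3.4645, -5.8660)

11.036 -3.464 -5.866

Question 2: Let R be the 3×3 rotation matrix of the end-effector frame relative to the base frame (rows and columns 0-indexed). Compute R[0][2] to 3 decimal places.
End-effector z-axis (col 2 of R) = (-0.7071,-0.7071,0.0000)
R[0][2] = -0.7071

-0.707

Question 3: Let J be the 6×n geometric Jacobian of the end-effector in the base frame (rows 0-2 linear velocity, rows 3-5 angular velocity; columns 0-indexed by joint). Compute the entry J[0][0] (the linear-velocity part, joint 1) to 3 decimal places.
3.464

axis z_0 = ẑ; lever o_n−o_0 = (11.0355,-3.4645,-5.8660)
cross product → J_v[:, 0] = (3.4645,11.0355,-0.0000)
J_ω[:, 0] = z_0
entry J[0][0] = 3.4645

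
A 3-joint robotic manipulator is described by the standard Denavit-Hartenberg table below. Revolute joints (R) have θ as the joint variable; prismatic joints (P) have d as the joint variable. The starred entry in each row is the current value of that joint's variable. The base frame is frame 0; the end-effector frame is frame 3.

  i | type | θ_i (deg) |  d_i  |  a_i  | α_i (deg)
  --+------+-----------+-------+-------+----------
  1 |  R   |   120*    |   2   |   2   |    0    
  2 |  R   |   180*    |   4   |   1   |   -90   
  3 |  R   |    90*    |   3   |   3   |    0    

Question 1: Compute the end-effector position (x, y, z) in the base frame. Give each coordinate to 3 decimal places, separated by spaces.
2.098 2.366 3.000

after link 1: o_1 = (-1.0000, 1.7321, 2.0000)
after link 2: o_2 = (-0.5000, 0.8660, 6.0000)
after link 3: o_3 = (2.0981, 2.3660, 3.0000)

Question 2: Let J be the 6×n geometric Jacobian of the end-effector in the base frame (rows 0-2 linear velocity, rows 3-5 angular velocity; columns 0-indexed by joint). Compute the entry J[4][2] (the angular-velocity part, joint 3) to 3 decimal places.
0.500

axis z_2 = (0.8660,0.5000,0.0000); lever o_n−o_2 = (2.5981,1.5000,-3.0000)
cross product → J_v[:, 2] = (-1.5000,2.5981,-0.0000)
J_ω[:, 2] = z_2
entry J[4][2] = 0.5000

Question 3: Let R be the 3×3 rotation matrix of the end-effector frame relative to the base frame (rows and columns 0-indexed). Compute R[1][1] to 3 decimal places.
0.866

End-effector y-axis (col 1 of R) = (-0.5000,0.8660,-0.0000)
R[1][1] = 0.8660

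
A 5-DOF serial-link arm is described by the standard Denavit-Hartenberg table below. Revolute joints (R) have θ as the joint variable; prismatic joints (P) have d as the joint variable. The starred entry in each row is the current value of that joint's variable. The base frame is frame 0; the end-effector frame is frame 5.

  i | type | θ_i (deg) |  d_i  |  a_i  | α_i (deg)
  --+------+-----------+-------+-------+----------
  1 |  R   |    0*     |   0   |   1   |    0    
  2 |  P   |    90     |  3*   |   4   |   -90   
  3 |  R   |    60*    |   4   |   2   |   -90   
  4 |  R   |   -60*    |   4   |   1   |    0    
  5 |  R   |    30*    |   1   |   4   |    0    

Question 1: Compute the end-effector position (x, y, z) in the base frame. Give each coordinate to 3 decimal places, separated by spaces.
after link 1: o_1 = (1.0000, 0.0000, 0.0000)
after link 2: o_2 = (1.0000, 4.0000, 3.0000)
after link 3: o_3 = (-3.0000, 5.0000, 1.2679)
after link 4: o_4 = (-3.8660, 1.7859, -1.1651)
after link 5: o_5 = (-5.8660, 2.6519, -4.6651)

-5.866 2.652 -4.665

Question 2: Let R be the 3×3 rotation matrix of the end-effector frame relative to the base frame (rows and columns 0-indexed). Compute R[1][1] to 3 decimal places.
End-effector y-axis (col 1 of R) = (0.8660,0.2500,-0.4330)
R[1][1] = 0.2500

0.250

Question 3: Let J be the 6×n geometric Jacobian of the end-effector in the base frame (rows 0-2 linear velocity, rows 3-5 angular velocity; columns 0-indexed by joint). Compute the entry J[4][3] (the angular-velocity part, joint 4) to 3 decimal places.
axis z_3 = (-0.0000,-0.8660,-0.5000); lever o_n−o_3 = (-2.8660,-2.3481,-5.9330)
cross product → J_v[:, 3] = (3.9641,1.4330,-2.4821)
J_ω[:, 3] = z_3
entry J[4][3] = -0.8660

-0.866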